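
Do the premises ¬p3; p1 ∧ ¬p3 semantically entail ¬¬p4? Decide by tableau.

No

Initial set: {T ¬p3; T (p1 ∧ ¬p3); F ¬¬p4}.
T (p1 ∧ ¬p3): α-rule — add T p1, T ¬p3.
F ¬¬p4: drop double negation, giving F p4.
○ open, literals {p1=true, p3=false, p4=false}.
0 branches closed, 1 open.
An open branch gives a countermodel: p1=true, p3=false, p4=false (unmentioned atoms arbitrary); the premises hold there but the conclusion fails.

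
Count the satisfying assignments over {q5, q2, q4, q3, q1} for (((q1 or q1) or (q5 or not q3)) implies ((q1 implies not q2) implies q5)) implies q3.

22

Initial set: {((((q1 or q1) or (q5 or not q3)) implies ((q1 implies not q2) implies q5)) implies q3)}.
((((q1 or q1) or (q5 or not q3)) implies ((q1 implies not q2) implies q5)) implies q3): β-rule — branch into not (((q1 or q1) or (q5 or not q3)) implies ((q1 implies not q2) implies q5))  //  q3.
  branch 1 (add not (((q1 or q1) or (q5 or not q3)) implies ((q1 implies not q2) implies q5))):
    not (((q1 or q1) or (q5 or not q3)) implies ((q1 implies not q2) implies q5)): α-rule — add ((q1 or q1) or (q5 or not q3)), not ((q1 implies not q2) implies q5).
    not ((q1 implies not q2) implies q5): α-rule — add (q1 implies not q2), not q5.
    ((q1 or q1) or (q5 or not q3)): β-rule — branch into (q1 or q1)  //  (q5 or not q3).
      branch 1.1 (add (q1 or q1)):
        (q1 implies not q2): β-rule — branch into not q1  //  not q2.
          branch 1.1.1 (add not q1):
            (q1 or q1): β-rule — branch into q1  //  q1.
              branch 1.1.1.1 (add q1):
                × closes — contains both q1 and not q1.
              branch 1.1.1.2 (add q1):
                × closes — contains both q1 and not q1.
          branch 1.1.2 (add not q2):
            (q1 or q1): β-rule — branch into q1  //  q1.
              branch 1.1.2.1 (add q1):
                ○ open, literals {q1=T, q2=F, q5=F}.
              branch 1.1.2.2 (add q1):
                ○ open, literals {q1=T, q2=F, q5=F}.
      branch 1.2 (add (q5 or not q3)):
        (q1 implies not q2): β-rule — branch into not q1  //  not q2.
          branch 1.2.1 (add not q1):
            (q5 or not q3): β-rule — branch into q5  //  not q3.
              branch 1.2.1.1 (add q5):
                × closes — contains both q5 and not q5.
              branch 1.2.1.2 (add not q3):
                ○ open, literals {q1=F, q3=F, q5=F}.
          branch 1.2.2 (add not q2):
            (q5 or not q3): β-rule — branch into q5  //  not q3.
              branch 1.2.2.1 (add q5):
                × closes — contains both q5 and not q5.
              branch 1.2.2.2 (add not q3):
                ○ open, literals {q2=F, q3=F, q5=F}.
  branch 2 (add q3):
    ○ open, literals {q3=T}.
4 branches closed, 5 open.
Each open branch fixes some atoms; the unmentioned ones are free. Counting distinct full assignments: branch {q1=T, q2=F, q5=F} (q4, q3) contributes 4 new; branch {q1=T, q2=F, q5=F} (q4, q3) contributes 0 new; branch {q1=F, q3=F, q5=F} (q2, q4) contributes 4 new; branch {q2=F, q3=F, q5=F} (q4, q1) contributes 0 new; branch {q3=T} (q5, q2, q4, q1) contributes 14 new. Total: 22.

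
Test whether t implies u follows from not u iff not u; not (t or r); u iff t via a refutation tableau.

Yes

Initial set: {T (not u iff not u); T not (t or r); T (u iff t); F (t implies u)}.
T not (t or r): α-rule — add F t, F r.
F (t implies u): α-rule — add T t, F u.
× closes — contains both t and not t.
All 1 branch closes.
Every branch closed, so the premises entail the conclusion.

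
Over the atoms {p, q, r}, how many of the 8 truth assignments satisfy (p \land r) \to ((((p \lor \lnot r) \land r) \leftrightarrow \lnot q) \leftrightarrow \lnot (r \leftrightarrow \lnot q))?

Initial set: {((p \land r) \to ((((p \lor \lnot r) \land r) \leftrightarrow \lnot q) \leftrightarrow \lnot (r \leftrightarrow \lnot q)))}.
((p \land r) \to ((((p \lor \lnot r) \land r) \leftrightarrow \lnot q) \leftrightarrow \lnot (r \leftrightarrow \lnot q))): β-rule — branch into \lnot (p \land r)  //  ((((p \lor \lnot r) \land r) \leftrightarrow \lnot q) \leftrightarrow \lnot (r \leftrightarrow \lnot q)).
  branch 1 (add \lnot (p \land r)):
    \lnot (p \land r): β-rule — branch into \lnot p  //  \lnot r.
      branch 1.1 (add \lnot p):
        ○ open, literals {p=0}.
      branch 1.2 (add \lnot r):
        ○ open, literals {r=0}.
  branch 2 (add ((((p \lor \lnot r) \land r) \leftrightarrow \lnot q) \leftrightarrow \lnot (r \leftrightarrow \lnot q))):
    ((((p \lor \lnot r) \land r) \leftrightarrow \lnot q) \leftrightarrow \lnot (r \leftrightarrow \lnot q)): β-rule — branch into (((p \lor \lnot r) \land r) \leftrightarrow \lnot q), \lnot (r \leftrightarrow \lnot q)  //  \lnot (((p \lor \lnot r) \land r) \leftrightarrow \lnot q), \lnot \lnot (r \leftrightarrow \lnot q).
      branch 2.1 (add (((p \lor \lnot r) \land r) \leftrightarrow \lnot q), \lnot (r \leftrightarrow \lnot q)):
        (((p \lor \lnot r) \land r) \leftrightarrow \lnot q): β-rule — branch into ((p \lor \lnot r) \land r), \lnot q  //  \lnot ((p \lor \lnot r) \land r), \lnot \lnot q.
          branch 2.1.1 (add ((p \lor \lnot r) \land r), \lnot q):
            ((p \lor \lnot r) \land r): α-rule — add (p \lor \lnot r), r.
            \lnot (r \leftrightarrow \lnot q): β-rule — branch into r, \lnot \lnot q  //  \lnot r, \lnot q.
              branch 2.1.1.1 (add r, \lnot \lnot q):
                × closes — contains both q and \lnot q.
              branch 2.1.1.2 (add \lnot r, \lnot q):
                × closes — contains both r and \lnot r.
          branch 2.1.2 (add \lnot ((p \lor \lnot r) \land r), \lnot \lnot q):
            \lnot (r \leftrightarrow \lnot q): β-rule — branch into r, \lnot \lnot q  //  \lnot r, \lnot q.
              branch 2.1.2.1 (add r, \lnot \lnot q):
                \lnot ((p \lor \lnot r) \land r): β-rule — branch into \lnot (p \lor \lnot r)  //  \lnot r.
                  branch 2.1.2.1.1 (add \lnot (p \lor \lnot r)):
                    \lnot (p \lor \lnot r): α-rule — add \lnot p, \lnot \lnot r.
                    ○ open, literals {p=0, q=1, r=1}.
                  branch 2.1.2.1.2 (add \lnot r):
                    × closes — contains both r and \lnot r.
              branch 2.1.2.2 (add \lnot r, \lnot q):
                × closes — contains both q and \lnot q.
      branch 2.2 (add \lnot (((p \lor \lnot r) \land r) \leftrightarrow \lnot q), \lnot \lnot (r \leftrightarrow \lnot q)):
        \lnot (((p \lor \lnot r) \land r) \leftrightarrow \lnot q): β-rule — branch into ((p \lor \lnot r) \land r), \lnot \lnot q  //  \lnot ((p \lor \lnot r) \land r), \lnot q.
          branch 2.2.1 (add ((p \lor \lnot r) \land r), \lnot \lnot q):
            ((p \lor \lnot r) \land r): α-rule — add (p \lor \lnot r), r.
            \lnot \lnot (r \leftrightarrow \lnot q): β-rule — branch into r, \lnot q  //  \lnot r, \lnot \lnot q.
              branch 2.2.1.1 (add r, \lnot q):
                × closes — contains both q and \lnot q.
              branch 2.2.1.2 (add \lnot r, \lnot \lnot q):
                × closes — contains both r and \lnot r.
          branch 2.2.2 (add \lnot ((p \lor \lnot r) \land r), \lnot q):
            \lnot \lnot (r \leftrightarrow \lnot q): β-rule — branch into r, \lnot q  //  \lnot r, \lnot \lnot q.
              branch 2.2.2.1 (add r, \lnot q):
                \lnot ((p \lor \lnot r) \land r): β-rule — branch into \lnot (p \lor \lnot r)  //  \lnot r.
                  branch 2.2.2.1.1 (add \lnot (p \lor \lnot r)):
                    \lnot (p \lor \lnot r): α-rule — add \lnot p, \lnot \lnot r.
                    ○ open, literals {p=0, q=0, r=1}.
                  branch 2.2.2.1.2 (add \lnot r):
                    × closes — contains both r and \lnot r.
              branch 2.2.2.2 (add \lnot r, \lnot \lnot q):
                × closes — contains both q and \lnot q.
8 branches closed, 4 open.
Each open branch fixes some atoms; the unmentioned ones are free. Counting distinct full assignments: branch {p=0} (q, r) contributes 4 new; branch {r=0} (p, q) contributes 2 new; branch {p=0, q=1, r=1} (none free) contributes 0 new; branch {p=0, q=0, r=1} (none free) contributes 0 new. Total: 6.

6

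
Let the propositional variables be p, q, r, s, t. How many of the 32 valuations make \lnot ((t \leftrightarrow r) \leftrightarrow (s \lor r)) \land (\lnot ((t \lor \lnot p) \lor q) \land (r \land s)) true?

Initial set: {(\lnot ((t \leftrightarrow r) \leftrightarrow (s \lor r)) \land (\lnot ((t \lor \lnot p) \lor q) \land (r \land s)))}.
(\lnot ((t \leftrightarrow r) \leftrightarrow (s \lor r)) \land (\lnot ((t \lor \lnot p) \lor q) \land (r \land s))): α-rule — add \lnot ((t \leftrightarrow r) \leftrightarrow (s \lor r)), (\lnot ((t \lor \lnot p) \lor q) \land (r \land s)).
(\lnot ((t \lor \lnot p) \lor q) \land (r \land s)): α-rule — add \lnot ((t \lor \lnot p) \lor q), (r \land s).
\lnot ((t \lor \lnot p) \lor q): α-rule — add \lnot (t \lor \lnot p), \lnot q.
(r \land s): α-rule — add r, s.
\lnot (t \lor \lnot p): α-rule — add \lnot t, \lnot \lnot p.
\lnot ((t \leftrightarrow r) \leftrightarrow (s \lor r)): β-rule — branch into (t \leftrightarrow r), \lnot (s \lor r)  //  \lnot (t \leftrightarrow r), (s \lor r).
  branch 1 (add (t \leftrightarrow r), \lnot (s \lor r)):
    \lnot (s \lor r): α-rule — add \lnot s, \lnot r.
    × closes — contains both s and \lnot s.
  branch 2 (add \lnot (t \leftrightarrow r), (s \lor r)):
    \lnot (t \leftrightarrow r): β-rule — branch into t, \lnot r  //  \lnot t, r.
      branch 2.1 (add t, \lnot r):
        × closes — contains both t and \lnot t.
      branch 2.2 (add \lnot t, r):
        (s \lor r): β-rule — branch into s  //  r.
          branch 2.2.1 (add s):
            ○ open, literals {p=T, q=F, r=T, s=T, t=F}.
          branch 2.2.2 (add r):
            ○ open, literals {p=T, q=F, r=T, s=T, t=F}.
2 branches closed, 2 open.
Each open branch fixes some atoms; the unmentioned ones are free. Counting distinct full assignments: branch {p=T, q=F, r=T, s=T, t=F} (none free) contributes 1 new; branch {p=T, q=F, r=T, s=T, t=F} (none free) contributes 0 new. Total: 1.

1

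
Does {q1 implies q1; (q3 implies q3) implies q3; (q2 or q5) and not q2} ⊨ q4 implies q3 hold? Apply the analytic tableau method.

Yes

Initial set: {(q1 implies q1); ((q3 implies q3) implies q3); ((q2 or q5) and not q2); not (q4 implies q3)}.
((q2 or q5) and not q2): α-rule — add (q2 or q5), not q2.
not (q4 implies q3): α-rule — add q4, not q3.
(q1 implies q1): β-rule — branch into not q1  //  q1.
  branch 1 (add not q1):
    ((q3 implies q3) implies q3): β-rule — branch into not (q3 implies q3)  //  q3.
      branch 1.1 (add not (q3 implies q3)):
        not (q3 implies q3): α-rule — add q3, not q3.
        × closes — contains both q3 and not q3.
      branch 1.2 (add q3):
        × closes — contains both q3 and not q3.
  branch 2 (add q1):
    ((q3 implies q3) implies q3): β-rule — branch into not (q3 implies q3)  //  q3.
      branch 2.1 (add not (q3 implies q3)):
        not (q3 implies q3): α-rule — add q3, not q3.
        × closes — contains both q3 and not q3.
      branch 2.2 (add q3):
        × closes — contains both q3 and not q3.
All 4 branches close.
Every branch closed, so the premises entail the conclusion.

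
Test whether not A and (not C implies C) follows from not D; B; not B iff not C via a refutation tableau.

No

Initial set: {not D; B; (not B iff not C); not (not A and (not C implies C))}.
(not B iff not C): β-rule — branch into not B, not C  //  not not B, not not C.
  branch 1 (add not B, not C):
    × closes — contains both B and not B.
  branch 2 (add not not B, not not C):
    not (not A and (not C implies C)): β-rule — branch into not not A  //  not (not C implies C).
      branch 2.1 (add not not A):
        ○ open, literals {A=true, B=true, C=true, D=false}.
      branch 2.2 (add not (not C implies C)):
        not (not C implies C): α-rule — add not C, not C.
        × closes — contains both C and not C.
2 branches closed, 1 open.
An open branch gives a countermodel: A=true, B=true, C=true, D=false (unmentioned atoms arbitrary); the premises hold there but the conclusion fails.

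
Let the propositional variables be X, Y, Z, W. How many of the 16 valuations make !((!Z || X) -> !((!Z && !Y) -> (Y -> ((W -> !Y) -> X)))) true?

Initial set: {!((!Z || X) -> !((!Z && !Y) -> (Y -> ((W -> !Y) -> X))))}.
!((!Z || X) -> !((!Z && !Y) -> (Y -> ((W -> !Y) -> X)))): α-rule — add (!Z || X), !!((!Z && !Y) -> (Y -> ((W -> !Y) -> X))).
(!Z || X): β-rule — branch into !Z  //  X.
  branch 1 (add !Z):
    !!((!Z && !Y) -> (Y -> ((W -> !Y) -> X))): β-rule — branch into !(!Z && !Y)  //  (Y -> ((W -> !Y) -> X)).
      branch 1.1 (add !(!Z && !Y)):
        !(!Z && !Y): β-rule — branch into !!Z  //  !!Y.
          branch 1.1.1 (add !!Z):
            × closes — contains both Z and !Z.
          branch 1.1.2 (add !!Y):
            ○ open, literals {Y=T, Z=F}.
      branch 1.2 (add (Y -> ((W -> !Y) -> X))):
        (Y -> ((W -> !Y) -> X)): β-rule — branch into !Y  //  ((W -> !Y) -> X).
          branch 1.2.1 (add !Y):
            ○ open, literals {Y=F, Z=F}.
          branch 1.2.2 (add ((W -> !Y) -> X)):
            ((W -> !Y) -> X): β-rule — branch into !(W -> !Y)  //  X.
              branch 1.2.2.1 (add !(W -> !Y)):
                !(W -> !Y): α-rule — add W, !!Y.
                ○ open, literals {W=T, Y=T, Z=F}.
              branch 1.2.2.2 (add X):
                ○ open, literals {X=T, Z=F}.
  branch 2 (add X):
    !!((!Z && !Y) -> (Y -> ((W -> !Y) -> X))): β-rule — branch into !(!Z && !Y)  //  (Y -> ((W -> !Y) -> X)).
      branch 2.1 (add !(!Z && !Y)):
        !(!Z && !Y): β-rule — branch into !!Z  //  !!Y.
          branch 2.1.1 (add !!Z):
            ○ open, literals {X=T, Z=T}.
          branch 2.1.2 (add !!Y):
            ○ open, literals {X=T, Y=T}.
      branch 2.2 (add (Y -> ((W -> !Y) -> X))):
        (Y -> ((W -> !Y) -> X)): β-rule — branch into !Y  //  ((W -> !Y) -> X).
          branch 2.2.1 (add !Y):
            ○ open, literals {X=T, Y=F}.
          branch 2.2.2 (add ((W -> !Y) -> X)):
            ((W -> !Y) -> X): β-rule — branch into !(W -> !Y)  //  X.
              branch 2.2.2.1 (add !(W -> !Y)):
                !(W -> !Y): α-rule — add W, !!Y.
                ○ open, literals {W=T, X=T, Y=T}.
              branch 2.2.2.2 (add X):
                ○ open, literals {X=T}.
1 branch closed, 9 open.
Each open branch fixes some atoms; the unmentioned ones are free. Counting distinct full assignments: branch {Y=T, Z=F} (X, W) contributes 4 new; branch {Y=F, Z=F} (X, W) contributes 4 new; branch {W=T, Y=T, Z=F} (X) contributes 0 new; branch {X=T, Z=F} (Y, W) contributes 0 new; branch {X=T, Z=T} (Y, W) contributes 4 new; branch {X=T, Y=T} (Z, W) contributes 0 new; branch {X=T, Y=F} (Z, W) contributes 0 new; branch {W=T, X=T, Y=T} (Z) contributes 0 new; branch {X=T} (Y, Z, W) contributes 0 new. Total: 12.

12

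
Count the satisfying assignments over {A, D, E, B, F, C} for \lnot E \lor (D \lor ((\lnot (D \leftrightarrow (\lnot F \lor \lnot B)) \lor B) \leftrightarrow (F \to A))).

Initial set: {(\lnot E \lor (D \lor ((\lnot (D \leftrightarrow (\lnot F \lor \lnot B)) \lor B) \leftrightarrow (F \to A))))}.
(\lnot E \lor (D \lor ((\lnot (D \leftrightarrow (\lnot F \lor \lnot B)) \lor B) \leftrightarrow (F \to A)))): β-rule — branch into \lnot E  //  (D \lor ((\lnot (D \leftrightarrow (\lnot F \lor \lnot B)) \lor B) \leftrightarrow (F \to A))).
  branch 1 (add \lnot E):
    ○ open, literals {E=false}.
  branch 2 (add (D \lor ((\lnot (D \leftrightarrow (\lnot F \lor \lnot B)) \lor B) \leftrightarrow (F \to A)))):
    (D \lor ((\lnot (D \leftrightarrow (\lnot F \lor \lnot B)) \lor B) \leftrightarrow (F \to A))): β-rule — branch into D  //  ((\lnot (D \leftrightarrow (\lnot F \lor \lnot B)) \lor B) \leftrightarrow (F \to A)).
      branch 2.1 (add D):
        ○ open, literals {D=true}.
      branch 2.2 (add ((\lnot (D \leftrightarrow (\lnot F \lor \lnot B)) \lor B) \leftrightarrow (F \to A))):
        ((\lnot (D \leftrightarrow (\lnot F \lor \lnot B)) \lor B) \leftrightarrow (F \to A)): β-rule — branch into (\lnot (D \leftrightarrow (\lnot F \lor \lnot B)) \lor B), (F \to A)  //  \lnot (\lnot (D \leftrightarrow (\lnot F \lor \lnot B)) \lor B), \lnot (F \to A).
          branch 2.2.1 (add (\lnot (D \leftrightarrow (\lnot F \lor \lnot B)) \lor B), (F \to A)):
            (\lnot (D \leftrightarrow (\lnot F \lor \lnot B)) \lor B): β-rule — branch into \lnot (D \leftrightarrow (\lnot F \lor \lnot B))  //  B.
              branch 2.2.1.1 (add \lnot (D \leftrightarrow (\lnot F \lor \lnot B))):
                (F \to A): β-rule — branch into \lnot F  //  A.
                  branch 2.2.1.1.1 (add \lnot F):
                    \lnot (D \leftrightarrow (\lnot F \lor \lnot B)): β-rule — branch into D, \lnot (\lnot F \lor \lnot B)  //  \lnot D, (\lnot F \lor \lnot B).
                      branch 2.2.1.1.1.1 (add D, \lnot (\lnot F \lor \lnot B)):
                        \lnot (\lnot F \lor \lnot B): α-rule — add \lnot \lnot F, \lnot \lnot B.
                        × closes — contains both F and \lnot F.
                      branch 2.2.1.1.1.2 (add \lnot D, (\lnot F \lor \lnot B)):
                        (\lnot F \lor \lnot B): β-rule — branch into \lnot F  //  \lnot B.
                          branch 2.2.1.1.1.2.1 (add \lnot F):
                            ○ open, literals {D=false, F=false}.
                          branch 2.2.1.1.1.2.2 (add \lnot B):
                            ○ open, literals {B=false, D=false, F=false}.
                  branch 2.2.1.1.2 (add A):
                    \lnot (D \leftrightarrow (\lnot F \lor \lnot B)): β-rule — branch into D, \lnot (\lnot F \lor \lnot B)  //  \lnot D, (\lnot F \lor \lnot B).
                      branch 2.2.1.1.2.1 (add D, \lnot (\lnot F \lor \lnot B)):
                        \lnot (\lnot F \lor \lnot B): α-rule — add \lnot \lnot F, \lnot \lnot B.
                        ○ open, literals {A=true, B=true, D=true, F=true}.
                      branch 2.2.1.1.2.2 (add \lnot D, (\lnot F \lor \lnot B)):
                        (\lnot F \lor \lnot B): β-rule — branch into \lnot F  //  \lnot B.
                          branch 2.2.1.1.2.2.1 (add \lnot F):
                            ○ open, literals {A=true, D=false, F=false}.
                          branch 2.2.1.1.2.2.2 (add \lnot B):
                            ○ open, literals {A=true, B=false, D=false}.
              branch 2.2.1.2 (add B):
                (F \to A): β-rule — branch into \lnot F  //  A.
                  branch 2.2.1.2.1 (add \lnot F):
                    ○ open, literals {B=true, F=false}.
                  branch 2.2.1.2.2 (add A):
                    ○ open, literals {A=true, B=true}.
          branch 2.2.2 (add \lnot (\lnot (D \leftrightarrow (\lnot F \lor \lnot B)) \lor B), \lnot (F \to A)):
            \lnot (\lnot (D \leftrightarrow (\lnot F \lor \lnot B)) \lor B): α-rule — add \lnot \lnot (D \leftrightarrow (\lnot F \lor \lnot B)), \lnot B.
            \lnot (F \to A): α-rule — add F, \lnot A.
            \lnot \lnot (D \leftrightarrow (\lnot F \lor \lnot B)): β-rule — branch into D, (\lnot F \lor \lnot B)  //  \lnot D, \lnot (\lnot F \lor \lnot B).
              branch 2.2.2.1 (add D, (\lnot F \lor \lnot B)):
                (\lnot F \lor \lnot B): β-rule — branch into \lnot F  //  \lnot B.
                  branch 2.2.2.1.1 (add \lnot F):
                    × closes — contains both F and \lnot F.
                  branch 2.2.2.1.2 (add \lnot B):
                    ○ open, literals {A=false, B=false, D=true, F=true}.
              branch 2.2.2.2 (add \lnot D, \lnot (\lnot F \lor \lnot B)):
                \lnot (\lnot F \lor \lnot B): α-rule — add \lnot \lnot F, \lnot \lnot B.
                × closes — contains both B and \lnot B.
3 branches closed, 10 open.
Each open branch fixes some atoms; the unmentioned ones are free. Counting distinct full assignments: branch {E=false} (A, D, B, F, C) contributes 32 new; branch {D=true} (A, E, B, F, C) contributes 16 new; branch {D=false, F=false} (A, E, B, C) contributes 8 new; branch {B=false, D=false, F=false} (A, E, C) contributes 0 new; branch {A=true, B=true, D=true, F=true} (E, C) contributes 0 new; branch {A=true, D=false, F=false} (E, B, C) contributes 0 new; branch {A=true, B=false, D=false} (E, F, C) contributes 2 new; branch {B=true, F=false} (A, D, E, C) contributes 0 new; branch {A=true, B=true} (D, E, F, C) contributes 2 new; branch {A=false, B=false, D=true, F=true} (E, C) contributes 0 new. Total: 60.

60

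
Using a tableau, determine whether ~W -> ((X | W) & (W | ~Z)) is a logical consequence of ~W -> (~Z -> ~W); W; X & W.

Yes

Initial set: {T (~W -> (~Z -> ~W)); T W; T (X & W); F (~W -> ((X | W) & (W | ~Z)))}.
T (X & W): α-rule — add T X, T W.
F (~W -> ((X | W) & (W | ~Z))): α-rule — add T ~W, F ((X | W) & (W | ~Z)).
× closes — contains both W and ~W.
All 1 branch closes.
Every branch closed, so the premises entail the conclusion.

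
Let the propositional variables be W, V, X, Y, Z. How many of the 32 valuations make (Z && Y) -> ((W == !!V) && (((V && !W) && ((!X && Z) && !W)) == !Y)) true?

Initial set: {((Z && Y) -> ((W == !!V) && (((V && !W) && ((!X && Z) && !W)) == !Y)))}.
((Z && Y) -> ((W == !!V) && (((V && !W) && ((!X && Z) && !W)) == !Y))): β-rule — branch into !(Z && Y)  //  ((W == !!V) && (((V && !W) && ((!X && Z) && !W)) == !Y)).
  branch 1 (add !(Z && Y)):
    !(Z && Y): β-rule — branch into !Z  //  !Y.
      branch 1.1 (add !Z):
        ○ open, literals {Z=false}.
      branch 1.2 (add !Y):
        ○ open, literals {Y=false}.
  branch 2 (add ((W == !!V) && (((V && !W) && ((!X && Z) && !W)) == !Y))):
    ((W == !!V) && (((V && !W) && ((!X && Z) && !W)) == !Y)): α-rule — add (W == !!V), (((V && !W) && ((!X && Z) && !W)) == !Y).
    (W == !!V): β-rule — branch into W, !!V  //  !W, !!!V.
      branch 2.1 (add W, !!V):
        !!V: drop double negation, giving V.
        (((V && !W) && ((!X && Z) && !W)) == !Y): β-rule — branch into ((V && !W) && ((!X && Z) && !W)), !Y  //  !((V && !W) && ((!X && Z) && !W)), !!Y.
          branch 2.1.1 (add ((V && !W) && ((!X && Z) && !W)), !Y):
            ((V && !W) && ((!X && Z) && !W)): α-rule — add (V && !W), ((!X && Z) && !W).
            (V && !W): α-rule — add V, !W.
            × closes — contains both W and !W.
          branch 2.1.2 (add !((V && !W) && ((!X && Z) && !W)), !!Y):
            !((V && !W) && ((!X && Z) && !W)): β-rule — branch into !(V && !W)  //  !((!X && Z) && !W).
              branch 2.1.2.1 (add !(V && !W)):
                !(V && !W): β-rule — branch into !V  //  !!W.
                  branch 2.1.2.1.1 (add !V):
                    × closes — contains both V and !V.
                  branch 2.1.2.1.2 (add !!W):
                    ○ open, literals {V=true, W=true, Y=true}.
              branch 2.1.2.2 (add !((!X && Z) && !W)):
                !((!X && Z) && !W): β-rule — branch into !(!X && Z)  //  !!W.
                  branch 2.1.2.2.1 (add !(!X && Z)):
                    !(!X && Z): β-rule — branch into !!X  //  !Z.
                      branch 2.1.2.2.1.1 (add !!X):
                        ○ open, literals {V=true, W=true, X=true, Y=true}.
                      branch 2.1.2.2.1.2 (add !Z):
                        ○ open, literals {V=true, W=true, Y=true, Z=false}.
                  branch 2.1.2.2.2 (add !!W):
                    ○ open, literals {V=true, W=true, Y=true}.
      branch 2.2 (add !W, !!!V):
        !!!V: drop double negation, giving !V.
        (((V && !W) && ((!X && Z) && !W)) == !Y): β-rule — branch into ((V && !W) && ((!X && Z) && !W)), !Y  //  !((V && !W) && ((!X && Z) && !W)), !!Y.
          branch 2.2.1 (add ((V && !W) && ((!X && Z) && !W)), !Y):
            ((V && !W) && ((!X && Z) && !W)): α-rule — add (V && !W), ((!X && Z) && !W).
            (V && !W): α-rule — add V, !W.
            × closes — contains both V and !V.
          branch 2.2.2 (add !((V && !W) && ((!X && Z) && !W)), !!Y):
            !((V && !W) && ((!X && Z) && !W)): β-rule — branch into !(V && !W)  //  !((!X && Z) && !W).
              branch 2.2.2.1 (add !(V && !W)):
                !(V && !W): β-rule — branch into !V  //  !!W.
                  branch 2.2.2.1.1 (add !V):
                    ○ open, literals {V=false, W=false, Y=true}.
                  branch 2.2.2.1.2 (add !!W):
                    × closes — contains both W and !W.
              branch 2.2.2.2 (add !((!X && Z) && !W)):
                !((!X && Z) && !W): β-rule — branch into !(!X && Z)  //  !!W.
                  branch 2.2.2.2.1 (add !(!X && Z)):
                    !(!X && Z): β-rule — branch into !!X  //  !Z.
                      branch 2.2.2.2.1.1 (add !!X):
                        ○ open, literals {V=false, W=false, X=true, Y=true}.
                      branch 2.2.2.2.1.2 (add !Z):
                        ○ open, literals {V=false, W=false, Y=true, Z=false}.
                  branch 2.2.2.2.2 (add !!W):
                    × closes — contains both W and !W.
5 branches closed, 9 open.
Each open branch fixes some atoms; the unmentioned ones are free. Counting distinct full assignments: branch {Z=false} (W, V, X, Y) contributes 16 new; branch {Y=false} (W, V, X, Z) contributes 8 new; branch {V=true, W=true, Y=true} (X, Z) contributes 2 new; branch {V=true, W=true, X=true, Y=true} (Z) contributes 0 new; branch {V=true, W=true, Y=true, Z=false} (X) contributes 0 new; branch {V=true, W=true, Y=true} (X, Z) contributes 0 new; branch {V=false, W=false, Y=true} (X, Z) contributes 2 new; branch {V=false, W=false, X=true, Y=true} (Z) contributes 0 new; branch {V=false, W=false, Y=true, Z=false} (X) contributes 0 new. Total: 28.

28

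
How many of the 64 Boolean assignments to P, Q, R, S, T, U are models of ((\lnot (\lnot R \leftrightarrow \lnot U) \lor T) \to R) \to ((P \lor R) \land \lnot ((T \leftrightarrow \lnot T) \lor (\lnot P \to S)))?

Initial set: {(((\lnot (\lnot R \leftrightarrow \lnot U) \lor T) \to R) \to ((P \lor R) \land \lnot ((T \leftrightarrow \lnot T) \lor (\lnot P \to S))))}.
(((\lnot (\lnot R \leftrightarrow \lnot U) \lor T) \to R) \to ((P \lor R) \land \lnot ((T \leftrightarrow \lnot T) \lor (\lnot P \to S)))): β-rule — branch into \lnot ((\lnot (\lnot R \leftrightarrow \lnot U) \lor T) \to R)  //  ((P \lor R) \land \lnot ((T \leftrightarrow \lnot T) \lor (\lnot P \to S))).
  branch 1 (add \lnot ((\lnot (\lnot R \leftrightarrow \lnot U) \lor T) \to R)):
    \lnot ((\lnot (\lnot R \leftrightarrow \lnot U) \lor T) \to R): α-rule — add (\lnot (\lnot R \leftrightarrow \lnot U) \lor T), \lnot R.
    (\lnot (\lnot R \leftrightarrow \lnot U) \lor T): β-rule — branch into \lnot (\lnot R \leftrightarrow \lnot U)  //  T.
      branch 1.1 (add \lnot (\lnot R \leftrightarrow \lnot U)):
        \lnot (\lnot R \leftrightarrow \lnot U): β-rule — branch into \lnot R, \lnot \lnot U  //  \lnot \lnot R, \lnot U.
          branch 1.1.1 (add \lnot R, \lnot \lnot U):
            ○ open, literals {R=0, U=1}.
          branch 1.1.2 (add \lnot \lnot R, \lnot U):
            × closes — contains both R and \lnot R.
      branch 1.2 (add T):
        ○ open, literals {R=0, T=1}.
  branch 2 (add ((P \lor R) \land \lnot ((T \leftrightarrow \lnot T) \lor (\lnot P \to S)))):
    ((P \lor R) \land \lnot ((T \leftrightarrow \lnot T) \lor (\lnot P \to S))): α-rule — add (P \lor R), \lnot ((T \leftrightarrow \lnot T) \lor (\lnot P \to S)).
    \lnot ((T \leftrightarrow \lnot T) \lor (\lnot P \to S)): α-rule — add \lnot (T \leftrightarrow \lnot T), \lnot (\lnot P \to S).
    \lnot (\lnot P \to S): α-rule — add \lnot P, \lnot S.
    (P \lor R): β-rule — branch into P  //  R.
      branch 2.1 (add P):
        × closes — contains both P and \lnot P.
      branch 2.2 (add R):
        \lnot (T \leftrightarrow \lnot T): β-rule — branch into T, \lnot \lnot T  //  \lnot T, \lnot T.
          branch 2.2.1 (add T, \lnot \lnot T):
            ○ open, literals {P=0, R=1, S=0, T=1}.
          branch 2.2.2 (add \lnot T, \lnot T):
            ○ open, literals {P=0, R=1, S=0, T=0}.
2 branches closed, 4 open.
Each open branch fixes some atoms; the unmentioned ones are free. Counting distinct full assignments: branch {R=0, U=1} (P, Q, S, T) contributes 16 new; branch {R=0, T=1} (P, Q, S, U) contributes 8 new; branch {P=0, R=1, S=0, T=1} (Q, U) contributes 4 new; branch {P=0, R=1, S=0, T=0} (Q, U) contributes 4 new. Total: 32.

32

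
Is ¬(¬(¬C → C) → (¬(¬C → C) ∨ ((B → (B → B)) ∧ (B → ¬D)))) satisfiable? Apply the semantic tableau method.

Initial set: {T ¬(¬(¬C → C) → (¬(¬C → C) ∨ ((B → (B → B)) ∧ (B → ¬D))))}.
T ¬(¬(¬C → C) → (¬(¬C → C) ∨ ((B → (B → B)) ∧ (B → ¬D)))): α-rule — add T ¬(¬C → C), F (¬(¬C → C) ∨ ((B → (B → B)) ∧ (B → ¬D))).
T ¬(¬C → C): α-rule — add T ¬C, F C.
F (¬(¬C → C) ∨ ((B → (B → B)) ∧ (B → ¬D))): α-rule — add F ¬(¬C → C), F ((B → (B → B)) ∧ (B → ¬D)).
F ¬(¬C → C): β-rule — branch into F ¬C  //  T C.
  branch 1 (add F ¬C):
    × closes — contains both C and ¬C.
  branch 2 (add T C):
    × closes — contains both C and ¬C.
All 2 branches close.
Every branch closed; the formula is unsatisfiable.

Unsatisfiable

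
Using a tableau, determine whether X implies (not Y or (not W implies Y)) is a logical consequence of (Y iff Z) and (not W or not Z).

Initial set: {((Y iff Z) and (not W or not Z)); not (X implies (not Y or (not W implies Y)))}.
((Y iff Z) and (not W or not Z)): α-rule — add (Y iff Z), (not W or not Z).
not (X implies (not Y or (not W implies Y))): α-rule — add X, not (not Y or (not W implies Y)).
not (not Y or (not W implies Y)): α-rule — add not not Y, not (not W implies Y).
not (not W implies Y): α-rule — add not W, not Y.
× closes — contains both Y and not Y.
All 1 branch closes.
Every branch closed, so the premises entail the conclusion.

Yes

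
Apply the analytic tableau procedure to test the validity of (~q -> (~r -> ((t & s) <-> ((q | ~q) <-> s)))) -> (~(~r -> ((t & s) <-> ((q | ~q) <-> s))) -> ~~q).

Assume the negation and expand:
Initial set: {~((~q -> (~r -> ((t & s) <-> ((q | ~q) <-> s)))) -> (~(~r -> ((t & s) <-> ((q | ~q) <-> s))) -> ~~q))}.
~((~q -> (~r -> ((t & s) <-> ((q | ~q) <-> s)))) -> (~(~r -> ((t & s) <-> ((q | ~q) <-> s))) -> ~~q)): α-rule — add (~q -> (~r -> ((t & s) <-> ((q | ~q) <-> s)))), ~(~(~r -> ((t & s) <-> ((q | ~q) <-> s))) -> ~~q).
~(~(~r -> ((t & s) <-> ((q | ~q) <-> s))) -> ~~q): α-rule — add ~(~r -> ((t & s) <-> ((q | ~q) <-> s))), ~~~q.
~(~r -> ((t & s) <-> ((q | ~q) <-> s))): α-rule — add ~r, ~((t & s) <-> ((q | ~q) <-> s)).
~~~q: drop double negation, giving ~q.
(~q -> (~r -> ((t & s) <-> ((q | ~q) <-> s)))): β-rule — branch into ~~q  //  (~r -> ((t & s) <-> ((q | ~q) <-> s))).
  branch 1 (add ~~q):
    × closes — contains both q and ~q.
  branch 2 (add (~r -> ((t & s) <-> ((q | ~q) <-> s)))):
    ~((t & s) <-> ((q | ~q) <-> s)): β-rule — branch into (t & s), ~((q | ~q) <-> s)  //  ~(t & s), ((q | ~q) <-> s).
      branch 2.1 (add (t & s), ~((q | ~q) <-> s)):
        (t & s): α-rule — add t, s.
        (~r -> ((t & s) <-> ((q | ~q) <-> s))): β-rule — branch into ~~r  //  ((t & s) <-> ((q | ~q) <-> s)).
          branch 2.1.1 (add ~~r):
            × closes — contains both r and ~r.
          branch 2.1.2 (add ((t & s) <-> ((q | ~q) <-> s))):
            ~((q | ~q) <-> s): β-rule — branch into (q | ~q), ~s  //  ~(q | ~q), s.
              branch 2.1.2.1 (add (q | ~q), ~s):
                × closes — contains both s and ~s.
              branch 2.1.2.2 (add ~(q | ~q), s):
                ~(q | ~q): α-rule — add ~q, ~~q.
                × closes — contains both q and ~q.
      branch 2.2 (add ~(t & s), ((q | ~q) <-> s)):
        (~r -> ((t & s) <-> ((q | ~q) <-> s))): β-rule — branch into ~~r  //  ((t & s) <-> ((q | ~q) <-> s)).
          branch 2.2.1 (add ~~r):
            × closes — contains both r and ~r.
          branch 2.2.2 (add ((t & s) <-> ((q | ~q) <-> s))):
            ~(t & s): β-rule — branch into ~t  //  ~s.
              branch 2.2.2.1 (add ~t):
                ((q | ~q) <-> s): β-rule — branch into (q | ~q), s  //  ~(q | ~q), ~s.
                  branch 2.2.2.1.1 (add (q | ~q), s):
                    ((t & s) <-> ((q | ~q) <-> s)): β-rule — branch into (t & s), ((q | ~q) <-> s)  //  ~(t & s), ~((q | ~q) <-> s).
                      branch 2.2.2.1.1.1 (add (t & s), ((q | ~q) <-> s)):
                        (t & s): α-rule — add t, s.
                        × closes — contains both t and ~t.
                      branch 2.2.2.1.1.2 (add ~(t & s), ~((q | ~q) <-> s)):
                        (q | ~q): β-rule — branch into q  //  ~q.
                          branch 2.2.2.1.1.2.1 (add q):
                            × closes — contains both q and ~q.
                          branch 2.2.2.1.1.2.2 (add ~q):
                            ~(t & s): β-rule — branch into ~t  //  ~s.
                              branch 2.2.2.1.1.2.2.1 (add ~t):
                                ~((q | ~q) <-> s): β-rule — branch into (q | ~q), ~s  //  ~(q | ~q), s.
                                  branch 2.2.2.1.1.2.2.1.1 (add (q | ~q), ~s):
                                    × closes — contains both s and ~s.
                                  branch 2.2.2.1.1.2.2.1.2 (add ~(q | ~q), s):
                                    ~(q | ~q): α-rule — add ~q, ~~q.
                                    × closes — contains both q and ~q.
                              branch 2.2.2.1.1.2.2.2 (add ~s):
                                × closes — contains both s and ~s.
                  branch 2.2.2.1.2 (add ~(q | ~q), ~s):
                    ~(q | ~q): α-rule — add ~q, ~~q.
                    × closes — contains both q and ~q.
              branch 2.2.2.2 (add ~s):
                ((q | ~q) <-> s): β-rule — branch into (q | ~q), s  //  ~(q | ~q), ~s.
                  branch 2.2.2.2.1 (add (q | ~q), s):
                    × closes — contains both s and ~s.
                  branch 2.2.2.2.2 (add ~(q | ~q), ~s):
                    ~(q | ~q): α-rule — add ~q, ~~q.
                    × closes — contains both q and ~q.
All 13 branches close.
Every branch closed, so the negation is unsatisfiable and the formula is valid.

Valid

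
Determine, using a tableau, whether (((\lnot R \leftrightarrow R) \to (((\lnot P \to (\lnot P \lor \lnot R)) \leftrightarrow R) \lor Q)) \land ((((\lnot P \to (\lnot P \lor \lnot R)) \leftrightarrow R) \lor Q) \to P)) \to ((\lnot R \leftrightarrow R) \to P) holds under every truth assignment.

Assume the negation and expand:
Initial set: {\lnot ((((\lnot R \leftrightarrow R) \to (((\lnot P \to (\lnot P \lor \lnot R)) \leftrightarrow R) \lor Q)) \land ((((\lnot P \to (\lnot P \lor \lnot R)) \leftrightarrow R) \lor Q) \to P)) \to ((\lnot R \leftrightarrow R) \to P))}.
\lnot ((((\lnot R \leftrightarrow R) \to (((\lnot P \to (\lnot P \lor \lnot R)) \leftrightarrow R) \lor Q)) \land ((((\lnot P \to (\lnot P \lor \lnot R)) \leftrightarrow R) \lor Q) \to P)) \to ((\lnot R \leftrightarrow R) \to P)): α-rule — add (((\lnot R \leftrightarrow R) \to (((\lnot P \to (\lnot P \lor \lnot R)) \leftrightarrow R) \lor Q)) \land ((((\lnot P \to (\lnot P \lor \lnot R)) \leftrightarrow R) \lor Q) \to P)), \lnot ((\lnot R \leftrightarrow R) \to P).
(((\lnot R \leftrightarrow R) \to (((\lnot P \to (\lnot P \lor \lnot R)) \leftrightarrow R) \lor Q)) \land ((((\lnot P \to (\lnot P \lor \lnot R)) \leftrightarrow R) \lor Q) \to P)): α-rule — add ((\lnot R \leftrightarrow R) \to (((\lnot P \to (\lnot P \lor \lnot R)) \leftrightarrow R) \lor Q)), ((((\lnot P \to (\lnot P \lor \lnot R)) \leftrightarrow R) \lor Q) \to P).
\lnot ((\lnot R \leftrightarrow R) \to P): α-rule — add (\lnot R \leftrightarrow R), \lnot P.
((\lnot R \leftrightarrow R) \to (((\lnot P \to (\lnot P \lor \lnot R)) \leftrightarrow R) \lor Q)): β-rule — branch into \lnot (\lnot R \leftrightarrow R)  //  (((\lnot P \to (\lnot P \lor \lnot R)) \leftrightarrow R) \lor Q).
  branch 1 (add \lnot (\lnot R \leftrightarrow R)):
    ((((\lnot P \to (\lnot P \lor \lnot R)) \leftrightarrow R) \lor Q) \to P): β-rule — branch into \lnot (((\lnot P \to (\lnot P \lor \lnot R)) \leftrightarrow R) \lor Q)  //  P.
      branch 1.1 (add \lnot (((\lnot P \to (\lnot P \lor \lnot R)) \leftrightarrow R) \lor Q)):
        \lnot (((\lnot P \to (\lnot P \lor \lnot R)) \leftrightarrow R) \lor Q): α-rule — add \lnot ((\lnot P \to (\lnot P \lor \lnot R)) \leftrightarrow R), \lnot Q.
        (\lnot R \leftrightarrow R): β-rule — branch into \lnot R, R  //  \lnot \lnot R, \lnot R.
          branch 1.1.1 (add \lnot R, R):
            × closes — contains both R and \lnot R.
          branch 1.1.2 (add \lnot \lnot R, \lnot R):
            × closes — contains both R and \lnot R.
      branch 1.2 (add P):
        × closes — contains both P and \lnot P.
  branch 2 (add (((\lnot P \to (\lnot P \lor \lnot R)) \leftrightarrow R) \lor Q)):
    ((((\lnot P \to (\lnot P \lor \lnot R)) \leftrightarrow R) \lor Q) \to P): β-rule — branch into \lnot (((\lnot P \to (\lnot P \lor \lnot R)) \leftrightarrow R) \lor Q)  //  P.
      branch 2.1 (add \lnot (((\lnot P \to (\lnot P \lor \lnot R)) \leftrightarrow R) \lor Q)):
        \lnot (((\lnot P \to (\lnot P \lor \lnot R)) \leftrightarrow R) \lor Q): α-rule — add \lnot ((\lnot P \to (\lnot P \lor \lnot R)) \leftrightarrow R), \lnot Q.
        (\lnot R \leftrightarrow R): β-rule — branch into \lnot R, R  //  \lnot \lnot R, \lnot R.
          branch 2.1.1 (add \lnot R, R):
            × closes — contains both R and \lnot R.
          branch 2.1.2 (add \lnot \lnot R, \lnot R):
            × closes — contains both R and \lnot R.
      branch 2.2 (add P):
        × closes — contains both P and \lnot P.
All 6 branches close.
Every branch closed, so the negation is unsatisfiable and the formula is valid.

Valid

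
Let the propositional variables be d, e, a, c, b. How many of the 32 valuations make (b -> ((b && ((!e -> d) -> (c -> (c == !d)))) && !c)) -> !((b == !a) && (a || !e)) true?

Initial set: {((b -> ((b && ((!e -> d) -> (c -> (c == !d)))) && !c)) -> !((b == !a) && (a || !e)))}.
((b -> ((b && ((!e -> d) -> (c -> (c == !d)))) && !c)) -> !((b == !a) && (a || !e))): β-rule — branch into !(b -> ((b && ((!e -> d) -> (c -> (c == !d)))) && !c))  //  !((b == !a) && (a || !e)).
  branch 1 (add !(b -> ((b && ((!e -> d) -> (c -> (c == !d)))) && !c))):
    !(b -> ((b && ((!e -> d) -> (c -> (c == !d)))) && !c)): α-rule — add b, !((b && ((!e -> d) -> (c -> (c == !d)))) && !c).
    !((b && ((!e -> d) -> (c -> (c == !d)))) && !c): β-rule — branch into !(b && ((!e -> d) -> (c -> (c == !d))))  //  !!c.
      branch 1.1 (add !(b && ((!e -> d) -> (c -> (c == !d))))):
        !(b && ((!e -> d) -> (c -> (c == !d)))): β-rule — branch into !b  //  !((!e -> d) -> (c -> (c == !d))).
          branch 1.1.1 (add !b):
            × closes — contains both b and !b.
          branch 1.1.2 (add !((!e -> d) -> (c -> (c == !d)))):
            !((!e -> d) -> (c -> (c == !d))): α-rule — add (!e -> d), !(c -> (c == !d)).
            !(c -> (c == !d)): α-rule — add c, !(c == !d).
            (!e -> d): β-rule — branch into !!e  //  d.
              branch 1.1.2.1 (add !!e):
                !(c == !d): β-rule — branch into c, !!d  //  !c, !d.
                  branch 1.1.2.1.1 (add c, !!d):
                    ○ open, literals {b=1, c=1, d=1, e=1}.
                  branch 1.1.2.1.2 (add !c, !d):
                    × closes — contains both c and !c.
              branch 1.1.2.2 (add d):
                !(c == !d): β-rule — branch into c, !!d  //  !c, !d.
                  branch 1.1.2.2.1 (add c, !!d):
                    ○ open, literals {b=1, c=1, d=1}.
                  branch 1.1.2.2.2 (add !c, !d):
                    × closes — contains both c and !c.
      branch 1.2 (add !!c):
        ○ open, literals {b=1, c=1}.
  branch 2 (add !((b == !a) && (a || !e))):
    !((b == !a) && (a || !e)): β-rule — branch into !(b == !a)  //  !(a || !e).
      branch 2.1 (add !(b == !a)):
        !(b == !a): β-rule — branch into b, !!a  //  !b, !a.
          branch 2.1.1 (add b, !!a):
            ○ open, literals {a=1, b=1}.
          branch 2.1.2 (add !b, !a):
            ○ open, literals {a=0, b=0}.
      branch 2.2 (add !(a || !e)):
        !(a || !e): α-rule — add !a, !!e.
        ○ open, literals {a=0, e=1}.
3 branches closed, 6 open.
Each open branch fixes some atoms; the unmentioned ones are free. Counting distinct full assignments: branch {b=1, c=1, d=1, e=1} (a) contributes 2 new; branch {b=1, c=1, d=1} (e, a) contributes 2 new; branch {b=1, c=1} (d, e, a) contributes 4 new; branch {a=1, b=1} (d, e, c) contributes 4 new; branch {a=0, b=0} (d, e, c) contributes 8 new; branch {a=0, e=1} (d, c, b) contributes 2 new. Total: 22.

22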